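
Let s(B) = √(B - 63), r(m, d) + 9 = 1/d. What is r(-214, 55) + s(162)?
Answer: -494/55 + 3*√11 ≈ 0.96806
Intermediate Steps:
r(m, d) = -9 + 1/d
s(B) = √(-63 + B)
r(-214, 55) + s(162) = (-9 + 1/55) + √(-63 + 162) = (-9 + 1/55) + √99 = -494/55 + 3*√11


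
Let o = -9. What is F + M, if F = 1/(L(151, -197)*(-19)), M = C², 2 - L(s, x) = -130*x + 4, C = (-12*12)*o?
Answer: 817348174849/486628 ≈ 1.6796e+6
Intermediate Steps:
C = 1296 (C = -12*12*(-9) = -144*(-9) = 1296)
L(s, x) = -2 + 130*x (L(s, x) = 2 - (-130*x + 4) = 2 - (4 - 130*x) = 2 + (-4 + 130*x) = -2 + 130*x)
M = 1679616 (M = 1296² = 1679616)
F = 1/486628 (F = 1/((-2 + 130*(-197))*(-19)) = 1/((-2 - 25610)*(-19)) = 1/(-25612*(-19)) = 1/486628 ≈ 2.0550e-6)
F + M = 1/486628 + 1679616 = 817348174849/486628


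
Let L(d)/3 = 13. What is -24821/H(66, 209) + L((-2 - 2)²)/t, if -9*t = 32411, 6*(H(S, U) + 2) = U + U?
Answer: -2413491546/6579433 ≈ -366.82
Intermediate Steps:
H(S, U) = -2 + U/3 (H(S, U) = -2 + (U + U)/6 = -2 + (2*U)/6 = -2 + U/3)
L(d) = 39 (L(d) = 3*13 = 39)
t = -32411/9 (t = -⅑*32411 = -32411/9 ≈ -3601.2)
-24821/H(66, 209) + L((-2 - 2)²)/t = -24821/(-2 + (⅓)*209) + 39/(-32411/9) = -24821/(-2 + 209/3) + 39*(-9/32411) = -24821/203/3 - 351/32411 = -24821*3/203 - 351/32411 = -74463/203 - 351/32411 = -2413491546/6579433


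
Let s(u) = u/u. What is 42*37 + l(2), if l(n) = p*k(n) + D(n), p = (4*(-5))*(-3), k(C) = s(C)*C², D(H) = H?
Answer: 1796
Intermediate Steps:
s(u) = 1
k(C) = C² (k(C) = 1*C² = C²)
p = 60 (p = -20*(-3) = 60)
l(n) = n + 60*n² (l(n) = 60*n² + n = n + 60*n²)
42*37 + l(2) = 42*37 + 2*(1 + 60*2) = 1554 + 2*(1 + 120) = 1554 + 2*121 = 1554 + 242 = 1796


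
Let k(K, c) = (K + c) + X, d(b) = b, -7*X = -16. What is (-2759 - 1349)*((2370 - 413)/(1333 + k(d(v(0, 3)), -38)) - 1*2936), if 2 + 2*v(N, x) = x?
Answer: 219025356888/18169 ≈ 1.2055e+7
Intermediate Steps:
X = 16/7 (X = -⅐*(-16) = 16/7 ≈ 2.2857)
v(N, x) = -1 + x/2
k(K, c) = 16/7 + K + c (k(K, c) = (K + c) + 16/7 = 16/7 + K + c)
(-2759 - 1349)*((2370 - 413)/(1333 + k(d(v(0, 3)), -38)) - 1*2936) = (-2759 - 1349)*((2370 - 413)/(1333 + (16/7 + (-1 + (½)*3) - 38)) - 1*2936) = -4108*(1957/(1333 + (16/7 + (-1 + 3/2) - 38)) - 2936) = -4108*(1957/(1333 + (16/7 + ½ - 38)) - 2936) = -4108*(1957/(1333 - 493/14) - 2936) = -4108*(1957/(18169/14) - 2936) = -4108*(1957*(14/18169) - 2936) = -4108*(27398/18169 - 2936) = -4108*(-53316786/18169) = 219025356888/18169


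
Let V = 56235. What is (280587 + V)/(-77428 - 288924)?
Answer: -168411/183176 ≈ -0.91939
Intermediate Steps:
(280587 + V)/(-77428 - 288924) = (280587 + 56235)/(-77428 - 288924) = 336822/(-366352) = 336822*(-1/366352) = -168411/183176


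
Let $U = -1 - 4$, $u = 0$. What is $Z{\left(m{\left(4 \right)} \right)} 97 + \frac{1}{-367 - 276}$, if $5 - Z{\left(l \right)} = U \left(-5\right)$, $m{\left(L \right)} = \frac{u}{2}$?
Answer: $- \frac{1247421}{643} \approx -1940.0$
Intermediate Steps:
$U = -5$
$m{\left(L \right)} = 0$ ($m{\left(L \right)} = \frac{0}{2} = 0 \cdot \frac{1}{2} = 0$)
$Z{\left(l \right)} = -20$ ($Z{\left(l \right)} = 5 - \left(-5\right) \left(-5\right) = 5 - 25 = -20$)
$Z{\left(m{\left(4 \right)} \right)} 97 + \frac{1}{-367 - 276} = \left(-20\right) 97 + \frac{1}{-367 - 276} = -1940 + \frac{1}{-643} = -1940 - \frac{1}{643} = - \frac{1247421}{643}$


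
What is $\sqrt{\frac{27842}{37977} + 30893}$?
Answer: $\frac{\sqrt{44556564734031}}{37977} \approx 175.77$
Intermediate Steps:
$\sqrt{\frac{27842}{37977} + 30893} = \sqrt{\frac{1173251303}{37977}} = \frac{\sqrt{44556564734031}}{37977}$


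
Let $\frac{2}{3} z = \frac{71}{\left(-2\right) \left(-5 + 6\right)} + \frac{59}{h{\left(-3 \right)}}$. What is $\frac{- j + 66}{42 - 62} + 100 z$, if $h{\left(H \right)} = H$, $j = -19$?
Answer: $- \frac{33117}{4} \approx -8279.3$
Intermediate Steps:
$z = - \frac{331}{4}$ ($z = \frac{3 \left(\frac{71}{\left(-2\right) \left(-5 + 6\right)} + \frac{59}{-3}\right)}{2} = \frac{3 \left(\frac{71}{\left(-2\right) 1} + 59 \left(- \frac{1}{3}\right)\right)}{2} = \frac{3 \left(\frac{71}{-2} - \frac{59}{3}\right)}{2} = \frac{3 \left(71 \left(- \frac{1}{2}\right) - \frac{59}{3}\right)}{2} = \frac{3 \left(- \frac{71}{2} - \frac{59}{3}\right)}{2} = \frac{3}{2} \left(- \frac{331}{6}\right) = - \frac{331}{4} \approx -82.75$)
$\frac{- j + 66}{42 - 62} + 100 z = \frac{\left(-1\right) \left(-19\right) + 66}{42 - 62} + 100 \left(- \frac{331}{4}\right) = \frac{19 + 66}{-20} - 8275 = 85 \left(- \frac{1}{20}\right) - 8275 = - \frac{17}{4} - 8275 = - \frac{33117}{4}$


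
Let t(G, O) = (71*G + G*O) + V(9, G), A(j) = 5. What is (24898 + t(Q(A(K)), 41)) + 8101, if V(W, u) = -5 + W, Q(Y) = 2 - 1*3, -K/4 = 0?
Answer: 32891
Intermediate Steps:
K = 0 (K = -4*0 = 0)
Q(Y) = -1 (Q(Y) = 2 - 3 = -1)
t(G, O) = 4 + 71*G + G*O (t(G, O) = (71*G + G*O) + (-5 + 9) = (71*G + G*O) + 4 = 4 + 71*G + G*O)
(24898 + t(Q(A(K)), 41)) + 8101 = (24898 + (4 + 71*(-1) - 1*41)) + 8101 = (24898 + (4 - 71 - 41)) + 8101 = (24898 - 108) + 8101 = 24790 + 8101 = 32891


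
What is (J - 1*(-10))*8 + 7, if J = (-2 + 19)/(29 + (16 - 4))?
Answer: 3703/41 ≈ 90.317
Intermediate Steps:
J = 17/41 (J = 17/(29 + 12) = 17/41 ≈ 0.41463)
(J - 1*(-10))*8 + 7 = (17/41 - 1*(-10))*8 + 7 = (17/41 + 10)*8 + 7 = (427/41)*8 + 7 = 3416/41 + 7 = 3703/41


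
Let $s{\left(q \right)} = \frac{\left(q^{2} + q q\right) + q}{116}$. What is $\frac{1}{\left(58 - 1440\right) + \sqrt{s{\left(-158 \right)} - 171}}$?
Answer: $- \frac{80156}{110760625} - \frac{3 \sqrt{96454}}{110760625} \approx -0.0007321$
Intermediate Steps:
$s{\left(q \right)} = \frac{q^{2}}{58} + \frac{q}{116}$ ($s{\left(q \right)} = \left(\left(q^{2} + q^{2}\right) + q\right) \frac{1}{116} = \left(2 q^{2} + q\right) \frac{1}{116} = \left(q + 2 q^{2}\right) \frac{1}{116} = \frac{q^{2}}{58} + \frac{q}{116}$)
$\frac{1}{\left(58 - 1440\right) + \sqrt{s{\left(-158 \right)} - 171}} = \frac{1}{\left(58 - 1440\right) + \sqrt{\frac{1}{116} \left(-158\right) \left(1 + 2 \left(-158\right)\right) - 171}} = \frac{1}{\left(58 - 1440\right) + \sqrt{\frac{1}{116} \left(-158\right) \left(1 - 316\right) - 171}} = \frac{1}{-1382 + \sqrt{\frac{1}{116} \left(-158\right) \left(-315\right) - 171}} = \frac{1}{-1382 + \sqrt{\frac{24885}{58} - 171}} = \frac{1}{-1382 + \sqrt{\frac{14967}{58}}} = \frac{1}{-1382 + \frac{3 \sqrt{96454}}{58}}$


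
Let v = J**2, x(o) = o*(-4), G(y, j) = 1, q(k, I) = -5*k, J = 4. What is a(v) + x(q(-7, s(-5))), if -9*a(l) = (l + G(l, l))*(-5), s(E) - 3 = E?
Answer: -1175/9 ≈ -130.56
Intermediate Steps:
s(E) = 3 + E
x(o) = -4*o
v = 16 (v = 4**2 = 16)
a(l) = 5/9 + 5*l/9 (a(l) = -(l + 1)*(-5)/9 = -(1 + l)*(-5)/9 = -(-5 - 5*l)/9 = 5/9 + 5*l/9)
a(v) + x(q(-7, s(-5))) = (5/9 + (5/9)*16) - (-20)*(-7) = (5/9 + 80/9) - 4*35 = 85/9 - 140 = -1175/9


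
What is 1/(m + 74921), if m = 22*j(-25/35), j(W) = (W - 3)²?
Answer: 49/3686001 ≈ 1.3294e-5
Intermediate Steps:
j(W) = (-3 + W)²
m = 14872/49 (m = 22*(-3 - 25/35)² = 22*(-3 - 25*1/35)² = 22*(-3 - 5/7)² = 22*(-26/7)² = 22*(676/49) = 14872/49 ≈ 303.51)
1/(m + 74921) = 1/(14872/49 + 74921) = 1/(3686001/49) = 49/3686001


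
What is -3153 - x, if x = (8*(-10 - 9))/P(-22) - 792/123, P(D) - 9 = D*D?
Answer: -63595205/20213 ≈ -3146.3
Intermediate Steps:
P(D) = 9 + D² (P(D) = 9 + D*D = 9 + D²)
x = -136384/20213 (x = (8*(-10 - 9))/(9 + (-22)²) - 792/123 = (8*(-19))/(9 + 484) - 792*1/123 = -152/493 - 264/41 = -136384/20213 ≈ -6.7473)
-3153 - x = -3153 - 1*(-136384/20213) = -3153 + 136384/20213 = -63595205/20213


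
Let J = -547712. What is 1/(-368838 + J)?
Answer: -1/916550 ≈ -1.0910e-6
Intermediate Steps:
1/(-368838 + J) = 1/(-368838 - 547712) = 1/(-916550) = -1/916550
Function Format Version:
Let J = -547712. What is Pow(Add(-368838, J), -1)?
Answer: Rational(-1, 916550) ≈ -1.0910e-6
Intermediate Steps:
Pow(Add(-368838, J), -1) = Pow(Add(-368838, -547712), -1) = Pow(-916550, -1) = Rational(-1, 916550)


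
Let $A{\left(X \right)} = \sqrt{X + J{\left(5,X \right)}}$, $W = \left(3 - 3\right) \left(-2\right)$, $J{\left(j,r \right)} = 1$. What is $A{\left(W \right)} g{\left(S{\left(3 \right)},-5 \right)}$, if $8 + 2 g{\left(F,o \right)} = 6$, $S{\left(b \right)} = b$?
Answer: $-1$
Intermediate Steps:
$g{\left(F,o \right)} = -1$ ($g{\left(F,o \right)} = -4 + \frac{1}{2} \cdot 6 = -4 + 3 = -1$)
$W = 0$ ($W = 0 \left(-2\right) = 0$)
$A{\left(X \right)} = \sqrt{1 + X}$ ($A{\left(X \right)} = \sqrt{X + 1} = \sqrt{1 + X}$)
$A{\left(W \right)} g{\left(S{\left(3 \right)},-5 \right)} = \sqrt{1 + 0} \left(-1\right) = \sqrt{1} \left(-1\right) = 1 \left(-1\right) = -1$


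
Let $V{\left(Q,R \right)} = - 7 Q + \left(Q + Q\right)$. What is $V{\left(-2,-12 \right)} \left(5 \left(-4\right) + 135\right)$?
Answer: $1150$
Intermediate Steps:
$V{\left(Q,R \right)} = - 5 Q$ ($V{\left(Q,R \right)} = - 7 Q + 2 Q = - 5 Q$)
$V{\left(-2,-12 \right)} \left(5 \left(-4\right) + 135\right) = \left(-5\right) \left(-2\right) \left(5 \left(-4\right) + 135\right) = 10 \left(-20 + 135\right) = 10 \cdot 115 = 1150$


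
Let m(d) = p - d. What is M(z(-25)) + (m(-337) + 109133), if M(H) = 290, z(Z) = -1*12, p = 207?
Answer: 109967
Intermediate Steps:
z(Z) = -12
m(d) = 207 - d
M(z(-25)) + (m(-337) + 109133) = 290 + ((207 - 1*(-337)) + 109133) = 290 + ((207 + 337) + 109133) = 290 + (544 + 109133) = 290 + 109677 = 109967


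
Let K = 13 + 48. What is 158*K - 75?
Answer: 9563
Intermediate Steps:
K = 61
158*K - 75 = 158*61 - 75 = 9638 - 75 = 9563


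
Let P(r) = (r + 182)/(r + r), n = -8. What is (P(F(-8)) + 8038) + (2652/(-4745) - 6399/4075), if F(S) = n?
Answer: 19097884979/2379800 ≈ 8025.0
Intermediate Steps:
F(S) = -8
P(r) = (182 + r)/(2*r) (P(r) = (182 + r)/((2*r)) = (1/(2*r))*(182 + r) = (182 + r)/(2*r))
(P(F(-8)) + 8038) + (2652/(-4745) - 6399/4075) = ((½)*(182 - 8)/(-8) + 8038) + (2652/(-4745) - 6399/4075) = ((½)*(-⅛)*174 + 8038) + (2652*(-1/4745) - 6399*1/4075) = (-87/8 + 8038) + (-204/365 - 6399/4075) = 64217/8 - 633387/297475 = 19097884979/2379800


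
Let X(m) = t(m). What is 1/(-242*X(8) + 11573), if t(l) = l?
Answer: 1/9637 ≈ 0.00010377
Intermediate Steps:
X(m) = m
1/(-242*X(8) + 11573) = 1/(-242*8 + 11573) = 1/(-1936 + 11573) = 1/9637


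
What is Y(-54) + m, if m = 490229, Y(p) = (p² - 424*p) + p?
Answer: 515987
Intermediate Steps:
Y(p) = p² - 423*p
Y(-54) + m = -54*(-423 - 54) + 490229 = -54*(-477) + 490229 = 25758 + 490229 = 515987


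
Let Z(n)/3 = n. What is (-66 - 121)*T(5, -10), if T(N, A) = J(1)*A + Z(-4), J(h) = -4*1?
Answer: -5236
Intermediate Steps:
Z(n) = 3*n
J(h) = -4
T(N, A) = -12 - 4*A (T(N, A) = -4*A + 3*(-4) = -4*A - 12 = -12 - 4*A)
(-66 - 121)*T(5, -10) = (-66 - 121)*(-12 - 4*(-10)) = -187*(-12 + 40) = -187*28 = -5236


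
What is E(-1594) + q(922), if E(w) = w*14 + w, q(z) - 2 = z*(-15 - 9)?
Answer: -46036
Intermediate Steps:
q(z) = 2 - 24*z (q(z) = 2 + z*(-15 - 9) = 2 + z*(-24) = 2 - 24*z)
E(w) = 15*w (E(w) = 14*w + w = 15*w)
E(-1594) + q(922) = 15*(-1594) + (2 - 24*922) = -23910 + (2 - 22128) = -23910 - 22126 = -46036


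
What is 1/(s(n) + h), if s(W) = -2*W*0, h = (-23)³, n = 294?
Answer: -1/12167 ≈ -8.2190e-5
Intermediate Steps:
h = -12167
s(W) = 0
1/(s(n) + h) = 1/(0 - 12167) = 1/(-12167) = -1/12167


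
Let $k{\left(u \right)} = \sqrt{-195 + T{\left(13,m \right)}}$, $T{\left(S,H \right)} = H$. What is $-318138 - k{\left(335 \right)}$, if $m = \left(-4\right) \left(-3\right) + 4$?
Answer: $-318138 - i \sqrt{179} \approx -3.1814 \cdot 10^{5} - 13.379 i$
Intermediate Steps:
$m = 16$ ($m = 12 + 4 = 16$)
$k{\left(u \right)} = i \sqrt{179}$ ($k{\left(u \right)} = \sqrt{-195 + 16} = \sqrt{-179} = i \sqrt{179}$)
$-318138 - k{\left(335 \right)} = -318138 - i \sqrt{179}$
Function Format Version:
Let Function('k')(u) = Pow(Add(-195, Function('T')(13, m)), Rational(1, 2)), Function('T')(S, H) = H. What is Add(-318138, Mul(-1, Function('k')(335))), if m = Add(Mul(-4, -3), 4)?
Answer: Add(-318138, Mul(-1, I, Pow(179, Rational(1, 2)))) ≈ Add(-3.1814e+5, Mul(-13.379, I))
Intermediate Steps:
m = 16 (m = Add(12, 4) = 16)
Function('k')(u) = Mul(I, Pow(179, Rational(1, 2))) (Function('k')(u) = Pow(Add(-195, 16), Rational(1, 2)) = Pow(-179, Rational(1, 2)) = Mul(I, Pow(179, Rational(1, 2))))
Add(-318138, Mul(-1, Function('k')(335))) = Add(-318138, Mul(-1, Mul(I, Pow(179, Rational(1, 2))))) = Add(-318138, Mul(-1, I, Pow(179, Rational(1, 2))))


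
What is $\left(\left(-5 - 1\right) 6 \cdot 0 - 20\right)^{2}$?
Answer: $400$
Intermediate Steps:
$\left(\left(-5 - 1\right) 6 \cdot 0 - 20\right)^{2} = \left(\left(-6\right) 6 \cdot 0 - 20\right)^{2} = \left(\left(-36\right) 0 - 20\right)^{2} = \left(0 - 20\right)^{2} = \left(-20\right)^{2} = 400$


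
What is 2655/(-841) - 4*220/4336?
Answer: -765760/227911 ≈ -3.3599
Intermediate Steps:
2655/(-841) - 4*220/4336 = 2655*(-1/841) - 880*1/4336 = -2655/841 - 55/271 = -765760/227911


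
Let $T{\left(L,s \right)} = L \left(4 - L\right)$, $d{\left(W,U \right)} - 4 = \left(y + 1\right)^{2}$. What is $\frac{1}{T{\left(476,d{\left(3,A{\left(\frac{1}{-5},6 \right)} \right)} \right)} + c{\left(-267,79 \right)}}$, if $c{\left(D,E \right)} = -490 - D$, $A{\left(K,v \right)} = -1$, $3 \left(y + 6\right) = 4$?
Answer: $- \frac{1}{224895} \approx -4.4465 \cdot 10^{-6}$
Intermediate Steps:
$y = - \frac{14}{3}$ ($y = -6 + \frac{1}{3} \cdot 4 = -6 + \frac{4}{3} = - \frac{14}{3} \approx -4.6667$)
$d{\left(W,U \right)} = \frac{157}{9}$ ($d{\left(W,U \right)} = 4 + \left(- \frac{14}{3} + 1\right)^{2} = 4 + \left(- \frac{11}{3}\right)^{2} = 4 + \frac{121}{9} = \frac{157}{9}$)
$\frac{1}{T{\left(476,d{\left(3,A{\left(\frac{1}{-5},6 \right)} \right)} \right)} + c{\left(-267,79 \right)}} = \frac{1}{476 \left(4 - 476\right) - 223} = \frac{1}{476 \left(4 - 476\right) + \left(-490 + 267\right)} = \frac{1}{476 \left(-472\right) - 223} = \frac{1}{-224672 - 223} = \frac{1}{-224895} = - \frac{1}{224895}$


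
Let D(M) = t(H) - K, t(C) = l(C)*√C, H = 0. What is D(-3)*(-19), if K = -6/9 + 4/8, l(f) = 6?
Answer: -19/6 ≈ -3.1667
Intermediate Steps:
K = -⅙ (K = -6*⅑ + 4*(⅛) = -⅔ + ½ = -⅙ ≈ -0.16667)
t(C) = 6*√C
D(M) = ⅙ (D(M) = 6*√0 - 1*(-⅙) = 6*0 + ⅙ = 0 + ⅙ = ⅙)
D(-3)*(-19) = (⅙)*(-19) = -19/6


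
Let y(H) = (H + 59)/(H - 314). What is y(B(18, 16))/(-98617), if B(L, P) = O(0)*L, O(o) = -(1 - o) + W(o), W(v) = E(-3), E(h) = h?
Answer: -13/38066162 ≈ -3.4151e-7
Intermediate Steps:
W(v) = -3
O(o) = -4 + o (O(o) = -(1 - o) - 3 = (-1 + o) - 3 = -4 + o)
B(L, P) = -4*L (B(L, P) = (-4 + 0)*L = -4*L)
y(H) = (59 + H)/(-314 + H)
y(B(18, 16))/(-98617) = ((59 - 4*18)/(-314 - 4*18))/(-98617) = ((59 - 72)/(-314 - 72))*(-1/98617) = (-13/(-386))*(-1/98617) = -1/386*(-13)*(-1/98617) = (13/386)*(-1/98617) = -13/38066162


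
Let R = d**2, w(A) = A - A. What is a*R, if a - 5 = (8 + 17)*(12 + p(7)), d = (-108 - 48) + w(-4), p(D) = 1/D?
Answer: 52565760/7 ≈ 7.5094e+6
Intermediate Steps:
w(A) = 0
p(D) = 1/D
d = -156 (d = (-108 - 48) + 0 = -156 + 0 = -156)
R = 24336 (R = (-156)**2 = 24336)
a = 2160/7 (a = 5 + (8 + 17)*(12 + 1/7) = 5 + 25*(12 + 1/7) = 5 + 25*(85/7) = 5 + 2125/7 = 2160/7 ≈ 308.57)
a*R = (2160/7)*24336 = 52565760/7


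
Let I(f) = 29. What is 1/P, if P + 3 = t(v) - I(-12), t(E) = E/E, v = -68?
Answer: -1/31 ≈ -0.032258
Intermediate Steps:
t(E) = 1
P = -31 (P = -3 + (1 - 1*29) = -3 + (1 - 29) = -3 - 28 = -31)
1/P = 1/(-31) = -1/31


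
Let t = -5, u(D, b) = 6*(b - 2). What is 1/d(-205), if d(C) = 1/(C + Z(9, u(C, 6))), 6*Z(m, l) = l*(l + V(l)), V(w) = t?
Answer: -129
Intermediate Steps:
u(D, b) = -12 + 6*b (u(D, b) = 6*(-2 + b) = -12 + 6*b)
V(w) = -5
Z(m, l) = l*(-5 + l)/6 (Z(m, l) = (l*(l - 5))/6 = (l*(-5 + l))/6 = l*(-5 + l)/6)
d(C) = 1/(76 + C) (d(C) = 1/(C + (-12 + 6*6)*(-5 + (-12 + 6*6))/6) = 1/(C + (-12 + 36)*(-5 + (-12 + 36))/6) = 1/(C + (⅙)*24*(-5 + 24)) = 1/(C + (⅙)*24*19) = 1/(C + 76) = 1/(76 + C))
1/d(-205) = 1/(1/(76 - 205)) = 1/(1/(-129)) = 1/(-1/129) = -129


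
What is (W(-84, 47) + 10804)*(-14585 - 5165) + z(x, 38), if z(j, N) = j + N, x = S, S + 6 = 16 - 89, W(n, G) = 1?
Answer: -213398791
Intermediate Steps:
S = -79 (S = -6 + (16 - 89) = -6 - 73 = -79)
x = -79
z(j, N) = N + j
(W(-84, 47) + 10804)*(-14585 - 5165) + z(x, 38) = (1 + 10804)*(-14585 - 5165) + (38 - 79) = 10805*(-19750) - 41 = -213398750 - 41 = -213398791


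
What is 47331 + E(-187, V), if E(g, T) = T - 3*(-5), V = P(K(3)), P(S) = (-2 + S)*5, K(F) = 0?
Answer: 47336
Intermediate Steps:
P(S) = -10 + 5*S
V = -10 (V = -10 + 5*0 = -10 + 0 = -10)
E(g, T) = 15 + T (E(g, T) = T + 15 = 15 + T)
47331 + E(-187, V) = 47331 + (15 - 10) = 47331 + 5 = 47336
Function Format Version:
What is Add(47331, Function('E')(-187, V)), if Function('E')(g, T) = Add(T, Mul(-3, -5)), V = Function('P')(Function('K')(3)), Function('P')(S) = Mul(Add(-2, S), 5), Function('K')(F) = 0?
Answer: 47336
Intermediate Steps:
Function('P')(S) = Add(-10, Mul(5, S))
V = -10 (V = Add(-10, Mul(5, 0)) = Add(-10, 0) = -10)
Function('E')(g, T) = Add(15, T) (Function('E')(g, T) = Add(T, 15) = Add(15, T))
Add(47331, Function('E')(-187, V)) = Add(47331, Add(15, -10)) = Add(47331, 5) = 47336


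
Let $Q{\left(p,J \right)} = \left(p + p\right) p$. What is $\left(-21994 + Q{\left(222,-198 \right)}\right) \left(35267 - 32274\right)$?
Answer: $229185982$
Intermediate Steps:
$Q{\left(p,J \right)} = 2 p^{2}$ ($Q{\left(p,J \right)} = 2 p p = 2 p^{2}$)
$\left(-21994 + Q{\left(222,-198 \right)}\right) \left(35267 - 32274\right) = \left(-21994 + 2 \cdot 222^{2}\right) \left(35267 - 32274\right) = \left(-21994 + 2 \cdot 49284\right) 2993 = \left(-21994 + 98568\right) 2993 = 76574 \cdot 2993 = 229185982$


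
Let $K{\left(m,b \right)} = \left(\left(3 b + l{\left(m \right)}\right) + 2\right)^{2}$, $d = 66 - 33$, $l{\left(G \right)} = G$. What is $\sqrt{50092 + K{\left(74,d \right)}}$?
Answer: $\sqrt{80717} \approx 284.11$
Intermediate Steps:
$d = 33$
$K{\left(m,b \right)} = \left(2 + m + 3 b\right)^{2}$ ($K{\left(m,b \right)} = \left(\left(3 b + m\right) + 2\right)^{2} = \left(\left(m + 3 b\right) + 2\right)^{2} = \left(2 + m + 3 b\right)^{2}$)
$\sqrt{50092 + K{\left(74,d \right)}} = \sqrt{50092 + \left(2 + 74 + 3 \cdot 33\right)^{2}} = \sqrt{50092 + \left(2 + 74 + 99\right)^{2}} = \sqrt{50092 + 175^{2}} = \sqrt{50092 + 30625} = \sqrt{80717}$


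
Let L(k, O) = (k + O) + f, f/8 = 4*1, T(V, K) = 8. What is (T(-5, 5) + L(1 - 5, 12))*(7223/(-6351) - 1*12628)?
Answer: -1283322416/2117 ≈ -6.0620e+5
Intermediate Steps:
f = 32 (f = 8*(4*1) = 8*4 = 32)
L(k, O) = 32 + O + k (L(k, O) = (k + O) + 32 = (O + k) + 32 = 32 + O + k)
(T(-5, 5) + L(1 - 5, 12))*(7223/(-6351) - 1*12628) = (8 + (32 + 12 + (1 - 5)))*(7223/(-6351) - 1*12628) = (8 + (32 + 12 - 4))*(7223*(-1/6351) - 12628) = (8 + 40)*(-7223/6351 - 12628) = 48*(-80207651/6351) = -1283322416/2117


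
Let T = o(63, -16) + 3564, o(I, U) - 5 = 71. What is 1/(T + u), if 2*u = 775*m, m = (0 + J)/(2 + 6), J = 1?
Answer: 16/59015 ≈ 0.00027112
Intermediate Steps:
m = 1/8 (m = (0 + 1)/(2 + 6) = 1/8 ≈ 0.12500)
o(I, U) = 76 (o(I, U) = 5 + 71 = 76)
T = 3640 (T = 76 + 3564 = 3640)
u = 775/16 (u = (775*(1/8))/2 = (1/2)*(775/8) = 775/16 ≈ 48.438)
1/(T + u) = 1/(3640 + 775/16) = 1/(59015/16) = 16/59015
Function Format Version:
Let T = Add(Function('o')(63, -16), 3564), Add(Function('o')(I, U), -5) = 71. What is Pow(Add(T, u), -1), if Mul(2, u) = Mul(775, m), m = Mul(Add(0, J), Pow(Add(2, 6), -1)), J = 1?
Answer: Rational(16, 59015) ≈ 0.00027112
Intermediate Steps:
m = Rational(1, 8) (m = Mul(Add(0, 1), Pow(Add(2, 6), -1)) = Mul(1, Pow(8, -1)) = Mul(1, Rational(1, 8)) = Rational(1, 8) ≈ 0.12500)
Function('o')(I, U) = 76 (Function('o')(I, U) = Add(5, 71) = 76)
T = 3640 (T = Add(76, 3564) = 3640)
u = Rational(775, 16) (u = Mul(Rational(1, 2), Mul(775, Rational(1, 8))) = Mul(Rational(1, 2), Rational(775, 8)) = Rational(775, 16) ≈ 48.438)
Pow(Add(T, u), -1) = Pow(Add(3640, Rational(775, 16)), -1) = Pow(Rational(59015, 16), -1) = Rational(16, 59015)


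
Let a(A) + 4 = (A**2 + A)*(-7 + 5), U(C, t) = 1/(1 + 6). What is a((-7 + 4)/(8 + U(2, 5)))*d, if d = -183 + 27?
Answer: 199056/361 ≈ 551.40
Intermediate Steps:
U(C, t) = 1/7
d = -156
a(A) = -4 - 2*A - 2*A**2 (a(A) = -4 + (A**2 + A)*(-7 + 5) = -4 + (A + A**2)*(-2) = -4 + (-2*A - 2*A**2) = -4 - 2*A - 2*A**2)
a((-7 + 4)/(8 + U(2, 5)))*d = (-4 - 2*(-7 + 4)/(8 + 1/7) - 2*(-7 + 4)**2/(8 + 1/7)**2)*(-156) = (-4 - (-6)/57/7 - 2*(-3/57/7)**2)*(-156) = (-4 - (-6)*7/57 - 2*(-3*7/57)**2)*(-156) = (-4 - 2*(-7/19) - 2*(-7/19)**2)*(-156) = (-4 + 14/19 - 2*49/361)*(-156) = (-4 + 14/19 - 98/361)*(-156) = -1276/361*(-156) = 199056/361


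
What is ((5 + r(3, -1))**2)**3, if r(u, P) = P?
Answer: 4096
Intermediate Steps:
((5 + r(3, -1))**2)**3 = ((5 - 1)**2)**3 = (4**2)**3 = 16**3 = 4096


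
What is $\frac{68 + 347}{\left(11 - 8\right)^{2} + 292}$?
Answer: $\frac{415}{301} \approx 1.3787$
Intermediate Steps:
$\frac{68 + 347}{\left(11 - 8\right)^{2} + 292} = \frac{415}{3^{2} + 292} = \frac{415}{9 + 292} = \frac{415}{301}$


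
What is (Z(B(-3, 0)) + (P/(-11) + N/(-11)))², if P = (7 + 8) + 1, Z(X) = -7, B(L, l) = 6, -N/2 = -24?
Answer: 19881/121 ≈ 164.31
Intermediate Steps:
N = 48 (N = -2*(-24) = 48)
P = 16 (P = 15 + 1 = 16)
(Z(B(-3, 0)) + (P/(-11) + N/(-11)))² = (-7 + (16/(-11) + 48/(-11)))² = (-7 + (16*(-1/11) + 48*(-1/11)))² = (-7 + (-16/11 - 48/11))² = (-7 - 64/11)² = (-141/11)² = 19881/121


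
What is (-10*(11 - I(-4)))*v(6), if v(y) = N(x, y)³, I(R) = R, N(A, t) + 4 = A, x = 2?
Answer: 1200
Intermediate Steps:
N(A, t) = -4 + A
v(y) = -8 (v(y) = (-4 + 2)³ = (-2)³ = -8)
(-10*(11 - I(-4)))*v(6) = -10*(11 - 1*(-4))*(-8) = -10*(11 + 4)*(-8) = -10*15*(-8) = -150*(-8) = 1200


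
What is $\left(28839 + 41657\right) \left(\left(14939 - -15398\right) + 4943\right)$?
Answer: $2487098880$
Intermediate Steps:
$\left(28839 + 41657\right) \left(\left(14939 - -15398\right) + 4943\right) = 70496 \left(\left(14939 + 15398\right) + 4943\right) = 70496 \left(30337 + 4943\right) = 70496 \cdot 35280 = 2487098880$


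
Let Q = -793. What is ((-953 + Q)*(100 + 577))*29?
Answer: -34279218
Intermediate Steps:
((-953 + Q)*(100 + 577))*29 = ((-953 - 793)*(100 + 577))*29 = -1746*677*29 = -1182042*29 = -34279218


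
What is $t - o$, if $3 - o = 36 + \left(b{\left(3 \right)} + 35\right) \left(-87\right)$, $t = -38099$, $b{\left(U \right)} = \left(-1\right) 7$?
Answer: $-40502$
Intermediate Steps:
$b{\left(U \right)} = -7$
$o = 2403$ ($o = 3 - \left(36 + \left(-7 + 35\right) \left(-87\right)\right) = 3 - \left(36 + 28 \left(-87\right)\right) = 3 - \left(36 - 2436\right) = 3 - -2400 = 3 + 2400 = 2403$)
$t - o = -38099 - 2403 = -40502$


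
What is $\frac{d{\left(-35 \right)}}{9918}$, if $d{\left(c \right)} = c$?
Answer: $- \frac{35}{9918} \approx -0.0035289$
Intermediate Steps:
$\frac{d{\left(-35 \right)}}{9918} = - \frac{35}{9918}$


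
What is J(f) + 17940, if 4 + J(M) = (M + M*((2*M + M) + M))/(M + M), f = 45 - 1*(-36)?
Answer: 36197/2 ≈ 18099.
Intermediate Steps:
f = 81 (f = 45 + 36 = 81)
J(M) = -4 + (M + 4*M²)/(2*M) (J(M) = -4 + (M + M*((2*M + M) + M))/(M + M) = -4 + (M + M*(3*M + M))/((2*M)) = -4 + (M + M*(4*M))*(1/(2*M)) = -4 + (M + 4*M²)*(1/(2*M)) = -4 + (M + 4*M²)/(2*M))
J(f) + 17940 = (-7/2 + 2*81) + 17940 = (-7/2 + 162) + 17940 = 317/2 + 17940 = 36197/2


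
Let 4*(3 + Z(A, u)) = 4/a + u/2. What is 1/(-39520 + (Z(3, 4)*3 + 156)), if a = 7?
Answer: -14/551195 ≈ -2.5399e-5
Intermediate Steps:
Z(A, u) = -20/7 + u/8 (Z(A, u) = -3 + (4/7 + u/2)/4 = -3 + (⅐ + u/8) = -20/7 + u/8)
1/(-39520 + (Z(3, 4)*3 + 156)) = 1/(-39520 + ((-20/7 + (⅛)*4)*3 + 156)) = 1/(-39520 + ((-20/7 + ½)*3 + 156)) = 1/(-39520 + (-33/14*3 + 156)) = 1/(-39520 + (-99/14 + 156)) = 1/(-39520 + 2085/14) = 1/(-551195/14) = -14/551195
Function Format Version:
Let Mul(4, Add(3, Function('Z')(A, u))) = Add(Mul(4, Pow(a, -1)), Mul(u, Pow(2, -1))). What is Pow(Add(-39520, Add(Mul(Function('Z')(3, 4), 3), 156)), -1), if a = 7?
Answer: Rational(-14, 551195) ≈ -2.5399e-5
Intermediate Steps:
Function('Z')(A, u) = Add(Rational(-20, 7), Mul(Rational(1, 8), u)) (Function('Z')(A, u) = Add(-3, Mul(Rational(1, 4), Add(Mul(4, Pow(7, -1)), Mul(u, Pow(2, -1))))) = Add(-3, Mul(Rational(1, 4), Add(Mul(4, Rational(1, 7)), Mul(u, Rational(1, 2))))) = Add(-3, Mul(Rational(1, 4), Add(Rational(4, 7), Mul(Rational(1, 2), u)))) = Add(-3, Add(Rational(1, 7), Mul(Rational(1, 8), u))) = Add(Rational(-20, 7), Mul(Rational(1, 8), u)))
Pow(Add(-39520, Add(Mul(Function('Z')(3, 4), 3), 156)), -1) = Pow(Add(-39520, Add(Mul(Add(Rational(-20, 7), Mul(Rational(1, 8), 4)), 3), 156)), -1) = Pow(Add(-39520, Add(Mul(Add(Rational(-20, 7), Rational(1, 2)), 3), 156)), -1) = Pow(Add(-39520, Add(Mul(Rational(-33, 14), 3), 156)), -1) = Pow(Add(-39520, Add(Rational(-99, 14), 156)), -1) = Pow(Add(-39520, Rational(2085, 14)), -1) = Pow(Rational(-551195, 14), -1) = Rational(-14, 551195)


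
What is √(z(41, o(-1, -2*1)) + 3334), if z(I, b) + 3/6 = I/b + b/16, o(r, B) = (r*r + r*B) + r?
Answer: √53666/4 ≈ 57.915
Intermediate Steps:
o(r, B) = r + r² + B*r (o(r, B) = (r² + B*r) + r = r + r² + B*r)
z(I, b) = -½ + b/16 + I/b (z(I, b) = -½ + (I/b + b/16) = -½ + (b/16 + I/b) = -½ + b/16 + I/b)
√(z(41, o(-1, -2*1)) + 3334) = √((41 + (-(1 - 2*1 - 1))*(-8 - (1 - 2*1 - 1))/16)/((-(1 - 2*1 - 1))) + 3334) = √((41 + (-(1 - 2 - 1))*(-8 - (1 - 2 - 1))/16)/((-(1 - 2 - 1))) + 3334) = √((41 + (-1*(-2))*(-8 - 1*(-2))/16)/((-1*(-2))) + 3334) = √((41 + (1/16)*2*(-8 + 2))/2 + 3334) = √((41 + (1/16)*2*(-6))/2 + 3334) = √((41 - ¾)/2 + 3334) = √((½)*(161/4) + 3334) = √(161/8 + 3334) = √(26833/8) = √53666/4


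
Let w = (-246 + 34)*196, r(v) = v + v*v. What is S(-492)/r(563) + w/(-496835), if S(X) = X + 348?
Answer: 1093545452/13146750935 ≈ 0.083180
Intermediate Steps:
r(v) = v + v**2
w = -41552 (w = -212*196 = -41552)
S(X) = 348 + X
S(-492)/r(563) + w/(-496835) = (348 - 492)/((563*(1 + 563))) - 41552/(-496835) = -144/(563*564) - 41552*(-1/496835) = -144/317532 + 41552/496835 = -144*1/317532 + 41552/496835 = -12/26461 + 41552/496835 = 1093545452/13146750935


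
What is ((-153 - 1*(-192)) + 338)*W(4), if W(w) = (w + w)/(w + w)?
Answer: 377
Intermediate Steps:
W(w) = 1 (W(w) = (2*w)/((2*w)) = (2*w)*(1/(2*w)) = 1)
((-153 - 1*(-192)) + 338)*W(4) = ((-153 - 1*(-192)) + 338)*1 = ((-153 + 192) + 338)*1 = (39 + 338)*1 = 377*1 = 377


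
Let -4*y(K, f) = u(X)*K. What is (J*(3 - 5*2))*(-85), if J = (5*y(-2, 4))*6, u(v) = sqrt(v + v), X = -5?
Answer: 8925*I*sqrt(10) ≈ 28223.0*I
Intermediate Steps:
u(v) = sqrt(2)*sqrt(v) (u(v) = sqrt(2*v) = sqrt(2)*sqrt(v))
y(K, f) = -I*K*sqrt(10)/4 (y(K, f) = -sqrt(2)*sqrt(-5)*K/4 = -sqrt(2)*(I*sqrt(5))*K/4 = -I*sqrt(10)*K/4 = -I*K*sqrt(10)/4)
J = 15*I*sqrt(10) (J = (5*(-1/4*I*(-2)*sqrt(10)))*6 = (5*(I*sqrt(10)/2))*6 = (5*I*sqrt(10)/2)*6 = 15*I*sqrt(10) ≈ 47.434*I)
(J*(3 - 5*2))*(-85) = ((15*I*sqrt(10))*(3 - 5*2))*(-85) = ((15*I*sqrt(10))*(3 - 10))*(-85) = ((15*I*sqrt(10))*(-7))*(-85) = -105*I*sqrt(10)*(-85) = 8925*I*sqrt(10)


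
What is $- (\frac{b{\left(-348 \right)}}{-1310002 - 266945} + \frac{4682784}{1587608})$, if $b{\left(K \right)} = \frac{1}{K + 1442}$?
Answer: $- \frac{1009830672977813}{342363699752118} \approx -2.9496$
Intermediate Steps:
$b{\left(K \right)} = \frac{1}{1442 + K}$
$- (\frac{b{\left(-348 \right)}}{-1310002 - 266945} + \frac{4682784}{1587608}) = - (\frac{1}{\left(1442 - 348\right) \left(-1310002 - 266945\right)} + \frac{4682784}{1587608}) = - (\frac{1}{1094 \left(-1310002 - 266945\right)} + 4682784 \cdot \frac{1}{1587608}) = - (\frac{1}{1094 \left(-1576947\right)} + \frac{585348}{198451}) = - (\frac{1}{1094} \left(- \frac{1}{1576947}\right) + \frac{585348}{198451}) = - (- \frac{1}{1725180018} + \frac{585348}{198451}) = \left(-1\right) \frac{1009830672977813}{342363699752118} = - \frac{1009830672977813}{342363699752118}$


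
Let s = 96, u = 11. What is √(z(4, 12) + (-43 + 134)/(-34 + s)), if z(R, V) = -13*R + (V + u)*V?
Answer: √866698/62 ≈ 15.016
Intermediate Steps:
z(R, V) = -13*R + V*(11 + V) (z(R, V) = -13*R + (V + 11)*V = -13*R + (11 + V)*V = -13*R + V*(11 + V))
√(z(4, 12) + (-43 + 134)/(-34 + s)) = √((12² - 13*4 + 11*12) + (-43 + 134)/(-34 + 96)) = √((144 - 52 + 132) + 91/62) = √(224 + 91*(1/62)) = √(224 + 91/62) = √(13979/62) = √866698/62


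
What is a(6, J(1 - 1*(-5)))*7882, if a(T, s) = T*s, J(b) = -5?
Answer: -236460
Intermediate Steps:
a(6, J(1 - 1*(-5)))*7882 = (6*(-5))*7882 = -30*7882 = -236460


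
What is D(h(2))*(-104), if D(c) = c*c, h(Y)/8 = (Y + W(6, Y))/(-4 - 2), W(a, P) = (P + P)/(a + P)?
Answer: -10400/9 ≈ -1155.6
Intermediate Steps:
W(a, P) = 2*P/(P + a) (W(a, P) = (2*P)/(P + a) = 2*P/(P + a))
h(Y) = -4*Y/3 - 8*Y/(3*(6 + Y)) (h(Y) = 8*((Y + 2*Y/(Y + 6))/(-4 - 2)) = 8*((Y + 2*Y/(6 + Y))/(-6)) = 8*((Y + 2*Y/(6 + Y))*(-⅙)) = 8*(-Y/6 - Y/(3*(6 + Y))) = -4*Y/3 - 8*Y/(3*(6 + Y)))
D(c) = c²
D(h(2))*(-104) = ((4/3)*2*(-8 - 1*2)/(6 + 2))²*(-104) = ((4/3)*2*(-8 - 2)/8)²*(-104) = ((4/3)*2*(⅛)*(-10))²*(-104) = (-10/3)²*(-104) = (100/9)*(-104) = -10400/9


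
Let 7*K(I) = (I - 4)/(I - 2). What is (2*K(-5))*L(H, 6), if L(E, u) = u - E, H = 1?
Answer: 90/49 ≈ 1.8367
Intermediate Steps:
K(I) = (-4 + I)/(7*(-2 + I)) (K(I) = ((I - 4)/(I - 2))/7 = ((-4 + I)/(-2 + I))/7 = (-4 + I)/(7*(-2 + I)))
(2*K(-5))*L(H, 6) = (2*((-4 - 5)/(7*(-2 - 5))))*(6 - 1*1) = (2*((⅐)*(-9)/(-7)))*(6 - 1) = (2*((⅐)*(-⅐)*(-9)))*5 = (2*(9/49))*5 = (18/49)*5 = 90/49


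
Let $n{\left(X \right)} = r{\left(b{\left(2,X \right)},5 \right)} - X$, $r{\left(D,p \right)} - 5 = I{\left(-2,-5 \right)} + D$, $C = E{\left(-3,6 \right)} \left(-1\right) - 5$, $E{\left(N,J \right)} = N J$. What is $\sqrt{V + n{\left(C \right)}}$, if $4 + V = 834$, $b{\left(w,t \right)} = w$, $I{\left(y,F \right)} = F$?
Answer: $3 \sqrt{91} \approx 28.618$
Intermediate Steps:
$E{\left(N,J \right)} = J N$
$C = 13$ ($C = 6 \left(-3\right) \left(-1\right) - 5 = \left(-18\right) \left(-1\right) - 5 = 18 - 5 = 13$)
$r{\left(D,p \right)} = D$ ($r{\left(D,p \right)} = 5 + \left(-5 + D\right) = D$)
$V = 830$ ($V = -4 + 834 = 830$)
$n{\left(X \right)} = 2 - X$
$\sqrt{V + n{\left(C \right)}} = \sqrt{830 + \left(2 - 13\right)} = \sqrt{830 - 11} = \sqrt{819} = 3 \sqrt{91}$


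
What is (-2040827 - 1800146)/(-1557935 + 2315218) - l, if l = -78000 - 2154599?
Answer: 1690705427544/757283 ≈ 2.2326e+6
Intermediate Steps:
l = -2232599
(-2040827 - 1800146)/(-1557935 + 2315218) - l = (-2040827 - 1800146)/(-1557935 + 2315218) - 1*(-2232599) = -3840973/757283 + 2232599 = 1690705427544/757283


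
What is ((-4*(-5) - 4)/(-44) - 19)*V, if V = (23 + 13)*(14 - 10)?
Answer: -30672/11 ≈ -2788.4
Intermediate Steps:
V = 144 (V = 36*4 = 144)
((-4*(-5) - 4)/(-44) - 19)*V = ((-4*(-5) - 4)/(-44) - 19)*144 = ((20 - 4)*(-1/44) - 19)*144 = (16*(-1/44) - 19)*144 = (-4/11 - 19)*144 = -213/11*144 = -30672/11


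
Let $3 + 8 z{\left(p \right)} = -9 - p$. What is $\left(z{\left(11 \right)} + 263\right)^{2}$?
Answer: $\frac{4330561}{64} \approx 67665.0$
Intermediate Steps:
$z{\left(p \right)} = - \frac{3}{2} - \frac{p}{8}$ ($z{\left(p \right)} = - \frac{3}{8} + \frac{-9 - p}{8} = - \frac{3}{8} - \left(\frac{9}{8} + \frac{p}{8}\right) = - \frac{3}{2} - \frac{p}{8}$)
$\left(z{\left(11 \right)} + 263\right)^{2} = \left(\left(- \frac{3}{2} - \frac{11}{8}\right) + 263\right)^{2} = \left(- \frac{23}{8} + 263\right)^{2} = \left(\frac{2081}{8}\right)^{2} = \frac{4330561}{64}$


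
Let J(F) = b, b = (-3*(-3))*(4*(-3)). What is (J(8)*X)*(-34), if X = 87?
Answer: 319464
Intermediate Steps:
b = -108 (b = 9*(-12) = -108)
J(F) = -108
(J(8)*X)*(-34) = -108*87*(-34) = -9396*(-34) = 319464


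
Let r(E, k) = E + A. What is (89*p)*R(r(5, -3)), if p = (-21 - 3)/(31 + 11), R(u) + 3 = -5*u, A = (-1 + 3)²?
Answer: 17088/7 ≈ 2441.1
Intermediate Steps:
A = 4 (A = 2² = 4)
r(E, k) = 4 + E (r(E, k) = E + 4 = 4 + E)
R(u) = -3 - 5*u
p = -4/7 (p = -24/42 = -24*1/42 = -4/7 ≈ -0.57143)
(89*p)*R(r(5, -3)) = (89*(-4/7))*(-3 - 5*(4 + 5)) = -356*(-3 - 5*9)/7 = -356*(-3 - 45)/7 = -356/7*(-48) = 17088/7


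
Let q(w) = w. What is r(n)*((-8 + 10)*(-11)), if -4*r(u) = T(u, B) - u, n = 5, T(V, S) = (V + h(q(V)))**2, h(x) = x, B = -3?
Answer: 1045/2 ≈ 522.50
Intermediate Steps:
T(V, S) = 4*V**2 (T(V, S) = (V + V)**2 = (2*V)**2 = 4*V**2)
r(u) = -u**2 + u/4 (r(u) = -(4*u**2 - u)/4 = -(-u + 4*u**2)/4 = -u**2 + u/4)
r(n)*((-8 + 10)*(-11)) = (5*(1/4 - 1*5))*((-8 + 10)*(-11)) = (5*(1/4 - 5))*(2*(-11)) = (5*(-19/4))*(-22) = -95/4*(-22) = 1045/2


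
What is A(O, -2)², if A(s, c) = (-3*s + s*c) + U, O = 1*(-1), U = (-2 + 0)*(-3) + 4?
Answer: 225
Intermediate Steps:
U = 10 (U = -2*(-3) + 4 = 6 + 4 = 10)
O = -1
A(s, c) = 10 - 3*s + c*s (A(s, c) = (-3*s + s*c) + 10 = (-3*s + c*s) + 10 = 10 - 3*s + c*s)
A(O, -2)² = (10 - 3*(-1) - 2*(-1))² = (10 + 3 + 2)² = 15² = 225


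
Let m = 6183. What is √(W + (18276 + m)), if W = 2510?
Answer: √26969 ≈ 164.22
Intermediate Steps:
√(W + (18276 + m)) = √(2510 + (18276 + 6183)) = √(2510 + 24459) = √26969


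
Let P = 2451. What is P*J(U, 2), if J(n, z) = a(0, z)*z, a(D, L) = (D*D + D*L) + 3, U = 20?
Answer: 14706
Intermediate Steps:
a(D, L) = 3 + D**2 + D*L (a(D, L) = (D**2 + D*L) + 3 = 3 + D**2 + D*L)
J(n, z) = 3*z (J(n, z) = (3 + 0**2 + 0*z)*z = (3 + 0 + 0)*z = 3*z)
P*J(U, 2) = 2451*(3*2) = 2451*6 = 14706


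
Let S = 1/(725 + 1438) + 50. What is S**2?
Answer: 11696638801/4678569 ≈ 2500.0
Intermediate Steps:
S = 108151/2163 (S = 1/2163 + 50 = 108151/2163 ≈ 50.000)
S**2 = (108151/2163)**2 = 11696638801/4678569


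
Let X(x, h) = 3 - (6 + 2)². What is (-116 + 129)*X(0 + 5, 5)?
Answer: -793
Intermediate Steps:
X(x, h) = -61 (X(x, h) = 3 - 1*8² = 3 - 1*64 = 3 - 64 = -61)
(-116 + 129)*X(0 + 5, 5) = (-116 + 129)*(-61) = 13*(-61) = -793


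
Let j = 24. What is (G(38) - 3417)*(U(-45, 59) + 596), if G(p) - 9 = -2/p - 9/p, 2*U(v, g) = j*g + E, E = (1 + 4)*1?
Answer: -338422695/76 ≈ -4.4529e+6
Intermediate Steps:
E = 5 (E = 5*1 = 5)
U(v, g) = 5/2 + 12*g (U(v, g) = (24*g + 5)/2 = (5 + 24*g)/2 = 5/2 + 12*g)
G(p) = 9 - 11/p (G(p) = 9 + (-2/p - 9/p) = 9 - 11/p)
(G(38) - 3417)*(U(-45, 59) + 596) = ((9 - 11/38) - 3417)*((5/2 + 12*59) + 596) = ((9 - 11*1/38) - 3417)*((5/2 + 708) + 596) = ((9 - 11/38) - 3417)*(1421/2 + 596) = (331/38 - 3417)*(2613/2) = -129515/38*2613/2 = -338422695/76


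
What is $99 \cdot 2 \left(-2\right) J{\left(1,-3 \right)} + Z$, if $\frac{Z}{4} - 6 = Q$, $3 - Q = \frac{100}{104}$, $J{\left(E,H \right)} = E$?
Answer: $- \frac{4730}{13} \approx -363.85$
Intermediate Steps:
$Q = \frac{53}{26}$ ($Q = 3 - \frac{100}{104} = 3 - 100 \cdot \frac{1}{104} = 3 - \frac{25}{26} = \frac{53}{26} \approx 2.0385$)
$Z = \frac{418}{13}$ ($Z = 24 + 4 \cdot \frac{53}{26} = 24 + \frac{106}{13} = \frac{418}{13} \approx 32.154$)
$99 \cdot 2 \left(-2\right) J{\left(1,-3 \right)} + Z = 99 \cdot 2 \left(-2\right) 1 + \frac{418}{13} = 99 \left(\left(-4\right) 1\right) + \frac{418}{13} = 99 \left(-4\right) + \frac{418}{13} = -396 + \frac{418}{13} = - \frac{4730}{13}$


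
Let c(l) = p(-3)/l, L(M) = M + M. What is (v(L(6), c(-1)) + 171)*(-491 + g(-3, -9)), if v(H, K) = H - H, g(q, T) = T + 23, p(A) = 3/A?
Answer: -81567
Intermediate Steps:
L(M) = 2*M
g(q, T) = 23 + T
c(l) = -1/l (c(l) = (3/(-3))/l = (3*(-⅓))/l = -1/l)
v(H, K) = 0
(v(L(6), c(-1)) + 171)*(-491 + g(-3, -9)) = (0 + 171)*(-491 + (23 - 9)) = 171*(-491 + 14) = 171*(-477) = -81567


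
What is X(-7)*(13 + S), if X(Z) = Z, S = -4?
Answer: -63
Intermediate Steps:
X(-7)*(13 + S) = -7*(13 - 4) = -7*9 = -63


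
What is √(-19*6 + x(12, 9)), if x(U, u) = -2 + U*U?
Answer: 2*√7 ≈ 5.2915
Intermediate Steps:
x(U, u) = -2 + U²
√(-19*6 + x(12, 9)) = √(-19*6 + (-2 + 12²)) = √(-114 + (-2 + 144)) = √(-114 + 142) = √28 = 2*√7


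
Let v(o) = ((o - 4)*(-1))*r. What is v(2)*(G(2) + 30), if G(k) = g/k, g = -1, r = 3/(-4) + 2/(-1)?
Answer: -649/4 ≈ -162.25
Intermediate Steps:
r = -11/4 (r = 3*(-¼) + 2*(-1) = -¾ - 2 = -11/4 ≈ -2.7500)
G(k) = -1/k
v(o) = -11 + 11*o/4 (v(o) = ((o - 4)*(-1))*(-11/4) = ((-4 + o)*(-1))*(-11/4) = (4 - o)*(-11/4) = -11 + 11*o/4)
v(2)*(G(2) + 30) = (-11 + (11/4)*2)*(-1/2 + 30) = (-11 + 11/2)*(-1*½ + 30) = -11*(-½ + 30)/2 = -11/2*59/2 = -649/4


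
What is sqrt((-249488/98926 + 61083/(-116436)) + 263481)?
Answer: sqrt(242760063411050193247285)/959878978 ≈ 513.30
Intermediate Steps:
sqrt((-249488/98926 + 61083/(-116436)) + 263481) = sqrt((-249488*1/98926 + 61083*(-1/116436)) + 263481) = sqrt((-124744/49463 - 20361/38812) + 263481) = sqrt(-5848680271/1919757956 + 263481) = sqrt(505813897324565/1919757956) = sqrt(242760063411050193247285)/959878978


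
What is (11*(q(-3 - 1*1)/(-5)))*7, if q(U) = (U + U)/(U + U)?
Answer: -77/5 ≈ -15.400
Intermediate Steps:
q(U) = 1 (q(U) = (2*U)/((2*U)) = (2*U)*(1/(2*U)) = 1)
(11*(q(-3 - 1*1)/(-5)))*7 = (11*(1/(-5)))*7 = (11*(1*(-⅕)))*7 = (11*(-⅕))*7 = -11/5*7 = -77/5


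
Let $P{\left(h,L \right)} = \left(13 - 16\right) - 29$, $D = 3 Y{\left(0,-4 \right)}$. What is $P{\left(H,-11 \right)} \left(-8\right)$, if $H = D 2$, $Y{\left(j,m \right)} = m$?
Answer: $256$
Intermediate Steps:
$D = -12$ ($D = 3 \left(-4\right) = -12$)
$H = -24$ ($H = \left(-12\right) 2 = -24$)
$P{\left(h,L \right)} = -32$ ($P{\left(h,L \right)} = -3 - 29 = -32$)
$P{\left(H,-11 \right)} \left(-8\right) = \left(-32\right) \left(-8\right) = 256$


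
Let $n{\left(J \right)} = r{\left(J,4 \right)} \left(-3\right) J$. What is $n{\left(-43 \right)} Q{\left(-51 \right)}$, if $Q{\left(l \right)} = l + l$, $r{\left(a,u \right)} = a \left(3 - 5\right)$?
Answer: $-1131588$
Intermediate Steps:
$r{\left(a,u \right)} = - 2 a$ ($r{\left(a,u \right)} = a \left(-2\right) = - 2 a$)
$Q{\left(l \right)} = 2 l$
$n{\left(J \right)} = 6 J^{2}$ ($n{\left(J \right)} = - 2 J \left(-3\right) J = 6 J J = 6 J^{2}$)
$n{\left(-43 \right)} Q{\left(-51 \right)} = 6 \left(-43\right)^{2} \cdot 2 \left(-51\right) = 6 \cdot 1849 \left(-102\right) = 11094 \left(-102\right) = -1131588$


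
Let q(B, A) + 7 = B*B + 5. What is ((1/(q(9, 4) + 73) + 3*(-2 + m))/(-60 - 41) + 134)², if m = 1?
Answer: 4233812410129/235683904 ≈ 17964.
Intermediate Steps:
q(B, A) = -2 + B² (q(B, A) = -7 + (B*B + 5) = -7 + (B² + 5) = -7 + (5 + B²) = -2 + B²)
((1/(q(9, 4) + 73) + 3*(-2 + m))/(-60 - 41) + 134)² = ((1/((-2 + 9²) + 73) + 3*(-2 + 1))/(-60 - 41) + 134)² = ((1/((-2 + 81) + 73) + 3*(-1))/(-101) + 134)² = ((1/(79 + 73) - 3)*(-1/101) + 134)² = ((1/152 - 3)*(-1/101) + 134)² = (-455/152*(-1/101) + 134)² = (455/15352 + 134)² = (2057623/15352)² = 4233812410129/235683904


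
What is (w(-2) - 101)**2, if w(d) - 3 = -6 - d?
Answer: 10404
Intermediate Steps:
w(d) = -3 - d (w(d) = 3 + (-6 - d) = -3 - d)
(w(-2) - 101)**2 = ((-3 - 1*(-2)) - 101)**2 = ((-3 + 2) - 101)**2 = (-1 - 101)**2 = (-102)**2 = 10404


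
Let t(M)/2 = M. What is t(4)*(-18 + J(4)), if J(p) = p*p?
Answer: -16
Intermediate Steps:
t(M) = 2*M
J(p) = p²
t(4)*(-18 + J(4)) = (2*4)*(-18 + 4²) = 8*(-18 + 16) = 8*(-2) = -16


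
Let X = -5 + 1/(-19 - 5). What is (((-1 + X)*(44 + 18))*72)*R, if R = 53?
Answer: -1429410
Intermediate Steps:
X = -121/24 (X = -5 + 1/(-24) = -5 - 1/24 = -121/24 ≈ -5.0417)
(((-1 + X)*(44 + 18))*72)*R = (((-1 - 121/24)*(44 + 18))*72)*53 = (-145/24*62*72)*53 = -4495/12*72*53 = -26970*53 = -1429410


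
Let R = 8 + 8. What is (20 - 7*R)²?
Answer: 8464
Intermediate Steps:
R = 16
(20 - 7*R)² = (20 - 7*16)² = (20 - 112)² = (-92)² = 8464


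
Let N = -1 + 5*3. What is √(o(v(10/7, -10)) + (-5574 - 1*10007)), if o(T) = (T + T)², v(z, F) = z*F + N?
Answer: I*√763453/7 ≈ 124.82*I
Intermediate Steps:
N = 14 (N = -1 + 15 = 14)
v(z, F) = 14 + F*z (v(z, F) = z*F + 14 = F*z + 14 = 14 + F*z)
o(T) = 4*T² (o(T) = (2*T)² = 4*T²)
√(o(v(10/7, -10)) + (-5574 - 1*10007)) = √(4*(14 - 100/7)² + (-5574 - 1*10007)) = √(4*(14 - 100/7)² + (-5574 - 10007)) = √(4*(14 - 10*10/7)² - 15581) = √(4*(14 - 100/7)² - 15581) = √(4*(-2/7)² - 15581) = √(4*(4/49) - 15581) = √(16/49 - 15581) = √(-763453/49) = I*√763453/7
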